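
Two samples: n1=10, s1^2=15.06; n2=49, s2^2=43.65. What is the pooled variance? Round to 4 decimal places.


sp^2 = ((n1-1)*s1^2 + (n2-1)*s2^2)/(n1+n2-2)
(n1-1)*s1^2 = 9 * 15.06 = 135.54
(n2-1)*s2^2 = 48 * 43.65 = 2095.2
numerator = 135.54 + 2095.2 = 2230.74
n1+n2-2 = 57
sp^2 = 2230.74 / 57 = 37179/950 ≈ 39.135789

39.1358


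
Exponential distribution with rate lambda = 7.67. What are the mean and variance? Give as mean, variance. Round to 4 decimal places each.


mean = 1/lam, var = 1/lam^2
mean = 1 / 7.67 = 100/767 ≈ 0.130378
lam^2 = 7.67^2 = 58.8289
var = 1 / 58.8289 ≈ 0.016998

0.1304, 0.0170


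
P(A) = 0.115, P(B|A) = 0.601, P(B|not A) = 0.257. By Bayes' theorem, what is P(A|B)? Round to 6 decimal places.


P(A|B) = P(B|A)*P(A) / P(B), P(B) = P(B|A)*P(A) + P(B|not A)*P(not A)
P(B|A)*P(A) = 0.601 * 0.115 = 0.069115
P(B|not A)*P(not A) = 0.257 * 0.885 = 0.227445
P(B) = 0.069115 + 0.227445 = 0.29656
P(A|B) = 0.069115 / 0.29656 ≈ 0.23305571

0.233056


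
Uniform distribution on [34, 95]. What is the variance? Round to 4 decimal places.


Var = (b-a)^2 / 12
(b-a)^2 = (95 - 34)^2 = 3721
Var = 3721/12 ≈ 310.083333

310.0833


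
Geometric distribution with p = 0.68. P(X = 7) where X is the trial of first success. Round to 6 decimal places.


P = (1-p)^(k-1) * p
(1-p)^(k-1) = 0.32^6 ≈ 0.001073742
P = 0.001073742 * 0.68 ≈ 0.0007301444

0.000730


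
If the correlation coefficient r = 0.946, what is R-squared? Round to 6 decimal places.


R^2 = r^2 = (0.946)^2 = 0.894916

0.894916


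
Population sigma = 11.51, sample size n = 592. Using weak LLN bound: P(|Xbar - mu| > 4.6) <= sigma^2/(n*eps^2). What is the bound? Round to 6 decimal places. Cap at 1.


bound = min(1, sigma^2/(n*eps^2))
sigma^2 = 11.51^2 = 132.4801
n*eps^2 = 592 * 4.6^2 = 592 * 21.16 = 12526.72
sigma^2/(n*eps^2) = 132.4801 / 12526.72 ≈ 0.01057580

0.010576


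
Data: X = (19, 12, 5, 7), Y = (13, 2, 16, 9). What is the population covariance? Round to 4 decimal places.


Cov = (1/n)*sum((xi-xbar)(yi-ybar))
n = 4, xbar = 43/4 = 10.75, ybar = 40/4 = 10
sum((xi-xbar)(yi-ybar)) = -16
Cov = -16 / 4 = -4

-4.0000


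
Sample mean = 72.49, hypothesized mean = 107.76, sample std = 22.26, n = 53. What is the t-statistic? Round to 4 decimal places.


t = (xbar - mu0) / (s/sqrt(n))
xbar - mu0 = 72.49 - 107.76 = -35.27
sqrt(53) ≈ 7.28010989
s/sqrt(n) = 22.26 / 7.28010989 ≈ 3.05764615
t = -35.27 / 3.05764615 ≈ -11.535017

-11.5350


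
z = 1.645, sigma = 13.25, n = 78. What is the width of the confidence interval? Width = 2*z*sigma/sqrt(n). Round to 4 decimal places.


width = 2*z*sigma/sqrt(n)
2*z*sigma = 2 * 1.645 * 13.25 = 43.5925
sqrt(78) ≈ 8.831761
width = 43.5925 / 8.831761 ≈ 4.935879

4.9359


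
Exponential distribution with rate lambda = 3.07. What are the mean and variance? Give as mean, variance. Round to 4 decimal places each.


mean = 1/lam, var = 1/lam^2
mean = 1 / 3.07 = 100/307 ≈ 0.325733
lam^2 = 3.07^2 = 9.4249
var = 1 / 9.4249 ≈ 0.106102

0.3257, 0.1061


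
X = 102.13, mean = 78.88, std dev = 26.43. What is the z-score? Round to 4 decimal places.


z = (X - mu) / sigma
X - mu = 102.13 - 78.88 = 23.25
z = 23.25 / 26.43 = 775/881 ≈ 0.879682

0.8797


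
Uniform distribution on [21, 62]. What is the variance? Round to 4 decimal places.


Var = (b-a)^2 / 12
(b-a)^2 = (62 - 21)^2 = 1681
Var = 1681/12 ≈ 140.083333

140.0833


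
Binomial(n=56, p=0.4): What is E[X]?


E[X] = n*p = 56 * 0.4 = 22.4

22.4


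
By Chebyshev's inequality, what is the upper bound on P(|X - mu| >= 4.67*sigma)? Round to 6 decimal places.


P <= 1/k^2
k^2 = 4.67^2 = 21.8089
1/k^2 = 1 / 21.8089 ≈ 0.04585284

0.045853


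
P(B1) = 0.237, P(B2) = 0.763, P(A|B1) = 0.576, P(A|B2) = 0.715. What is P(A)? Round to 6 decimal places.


P(A) = P(A|B1)*P(B1) + P(A|B2)*P(B2)
P(A|B1)*P(B1) = 0.576 * 0.237 = 0.136512
P(A|B2)*P(B2) = 0.715 * 0.763 = 0.545545
P(A) = 0.136512 + 0.545545 = 0.682057

0.682057


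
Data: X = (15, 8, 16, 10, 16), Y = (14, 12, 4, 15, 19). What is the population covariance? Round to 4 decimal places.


Cov = (1/n)*sum((xi-xbar)(yi-ybar))
n = 5, xbar = 65/5 = 13, ybar = 64/5 = 12.8
sum((xi-xbar)(yi-ybar)) = -8
Cov = -8 / 5 = -1.6

-1.6000


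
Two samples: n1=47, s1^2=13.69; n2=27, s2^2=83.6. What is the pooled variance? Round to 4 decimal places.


sp^2 = ((n1-1)*s1^2 + (n2-1)*s2^2)/(n1+n2-2)
(n1-1)*s1^2 = 46 * 13.69 = 629.74
(n2-1)*s2^2 = 26 * 83.6 = 2173.6
numerator = 629.74 + 2173.6 = 2803.34
n1+n2-2 = 72
sp^2 = 2803.34 / 72 = 140167/3600 ≈ 38.935278

38.9353


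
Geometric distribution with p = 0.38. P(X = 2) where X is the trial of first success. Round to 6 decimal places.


P = (1-p)^(k-1) * p
(1-p)^(k-1) = 0.62^1 = 0.62
P = 0.62 * 0.38 = 0.2356

0.235600


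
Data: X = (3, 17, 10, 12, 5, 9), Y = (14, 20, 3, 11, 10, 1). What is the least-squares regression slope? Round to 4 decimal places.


b = sum((xi-xbar)(yi-ybar)) / sum((xi-xbar)^2)
n = 6, xbar = 56/6 = 28/3 ≈ 9.333333, ybar = 59/6 ≈ 9.833333
Sxy = sum((xi-xbar)(yi-ybar)) = 157/3 ≈ 52.333333
Sxx = sum((xi-xbar)^2) = 376/3 ≈ 125.333333
b = Sxy / Sxx = 157/376 ≈ 0.417553

0.4176


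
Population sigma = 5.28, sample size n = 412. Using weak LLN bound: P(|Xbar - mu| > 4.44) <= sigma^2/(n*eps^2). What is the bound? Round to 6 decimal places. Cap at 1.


bound = min(1, sigma^2/(n*eps^2))
sigma^2 = 5.28^2 = 27.8784
n*eps^2 = 412 * 4.44^2 = 412 * 19.7136 = 8122.0032
sigma^2/(n*eps^2) = 27.8784 / 8122.0032 ≈ 0.00343245

0.003432


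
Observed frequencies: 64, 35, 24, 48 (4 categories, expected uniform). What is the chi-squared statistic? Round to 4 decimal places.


chi2 = sum((O-E)^2/E), E = total/4
total = 171, E = 171/4 = 42.75
(64 - 42.75)^2 / 42.75 = 451.5625 / 42.75 = 7225/684 ≈ 10.562865
(35 - 42.75)^2 / 42.75 = 60.0625 / 42.75 = 961/684 ≈ 1.404971
(24 - 42.75)^2 / 42.75 = 351.5625 / 42.75 = 625/76 ≈ 8.223684
(48 - 42.75)^2 / 42.75 = 27.5625 / 42.75 = 49/76 ≈ 0.644737
chi2 = 3563/171 ≈ 20.836257

20.8363


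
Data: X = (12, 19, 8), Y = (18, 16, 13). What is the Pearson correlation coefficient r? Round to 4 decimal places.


r = sum((xi-xbar)(yi-ybar)) / sqrt(sum((xi-xbar)^2) * sum((yi-ybar)^2))
n = 3, xbar = 39/3 = 13, ybar = 47/3 ≈ 15.666667
Sxy = sum((xi-xbar)(yi-ybar)) = 13
Sxx = sum((xi-xbar)^2) = 62
Syy = sum((yi-ybar)^2) = 38/3 ≈ 12.666667
sqrt(Sxx*Syy) ≈ 28.023799
r = Sxy / sqrt(Sxx*Syy) = 13 / 28.023799 ≈ 0.463891

0.4639


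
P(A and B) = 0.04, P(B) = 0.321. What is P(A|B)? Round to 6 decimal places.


P(A|B) = P(A and B) / P(B) = 0.04 / 0.321 = 40/321 ≈ 0.12461059

0.124611


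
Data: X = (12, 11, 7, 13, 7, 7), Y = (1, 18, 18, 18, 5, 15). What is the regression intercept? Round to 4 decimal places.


a = ybar - b*xbar, where b = sum((xi-xbar)(yi-ybar)) / sum((xi-xbar)^2)
n = 6, xbar = 57/6 = 9.5, ybar = 75/6 = 12.5
Sxy = sum((xi-xbar)(yi-ybar)) = -2.5
Sxx = sum((xi-xbar)^2) = 39.5
b = Sxy / Sxx = -5/79 ≈ -0.063291
a = 12.5 - (-0.063291) * 9.5 = 1035/79 ≈ 13.101266

13.1013


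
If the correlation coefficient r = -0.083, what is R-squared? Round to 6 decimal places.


R^2 = r^2 = (-0.083)^2 = 0.006889

0.006889


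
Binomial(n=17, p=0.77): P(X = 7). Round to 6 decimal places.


P = C(n,k) * p^k * (1-p)^(n-k)
C(17,7) = 19448
p^k = 0.77^7 ≈ 0.1604852
(1-p)^(n-k) = 0.23^10 ≈ 0.0000004142651
P = 19448 * 0.1604852 * 0.0000004142651 ≈ 0.001293

0.001293


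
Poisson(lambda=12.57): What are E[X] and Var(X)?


E[X] = Var(X) = lambda = 12.57

12.57, 12.57


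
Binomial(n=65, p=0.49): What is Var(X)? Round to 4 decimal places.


Var = n*p*(1-p) = 65 * 0.49 * 0.51 = 16.2435

16.2435


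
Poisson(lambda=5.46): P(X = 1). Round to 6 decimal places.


P = e^(-lam) * lam^k / k!
e^(-5.46) ≈ 0.004253556
lam^k = 5.46^1 = 5.46
k! = 1! = 1
P = 0.004253556 * 5.46 / 1 ≈ 0.023224

0.023224


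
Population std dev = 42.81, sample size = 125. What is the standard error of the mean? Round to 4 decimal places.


SE = sigma / sqrt(n)
sqrt(125) ≈ 11.180340
SE = 42.81 / 11.180340 ≈ 3.829043

3.8290


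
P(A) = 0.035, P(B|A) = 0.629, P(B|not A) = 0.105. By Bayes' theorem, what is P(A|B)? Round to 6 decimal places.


P(A|B) = P(B|A)*P(A) / P(B), P(B) = P(B|A)*P(A) + P(B|not A)*P(not A)
P(B|A)*P(A) = 0.629 * 0.035 = 0.022015
P(B|not A)*P(not A) = 0.105 * 0.965 = 0.101325
P(B) = 0.022015 + 0.101325 = 0.12334
P(A|B) = 0.022015 / 0.12334 = 629/3524 ≈ 0.17849035

0.178490


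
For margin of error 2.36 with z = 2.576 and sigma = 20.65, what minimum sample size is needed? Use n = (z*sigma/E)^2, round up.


z*sigma/E = 2.576 * 20.65 / 2.36 = 22.54
(z*sigma/E)^2 = 508.0516
round up: n = 509

509


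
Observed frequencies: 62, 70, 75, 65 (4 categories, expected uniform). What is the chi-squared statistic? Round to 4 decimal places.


chi2 = sum((O-E)^2/E), E = total/4
total = 272, E = 272/4 = 68
(62 - 68)^2 / 68 = 36 / 68 = 9/17 ≈ 0.529412
(70 - 68)^2 / 68 = 4 / 68 = 1/17 ≈ 0.058824
(75 - 68)^2 / 68 = 49 / 68 = 49/68 ≈ 0.720588
(65 - 68)^2 / 68 = 9 / 68 = 9/68 ≈ 0.132353
chi2 = 49/34 ≈ 1.441176

1.4412


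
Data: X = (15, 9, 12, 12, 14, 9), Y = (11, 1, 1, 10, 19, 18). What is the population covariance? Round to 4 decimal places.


Cov = (1/n)*sum((xi-xbar)(yi-ybar))
n = 6, xbar = 71/6 ≈ 11.833333, ybar = 60/6 = 10
sum((xi-xbar)(yi-ybar)) = 24
Cov = 24 / 6 = 4

4.0000


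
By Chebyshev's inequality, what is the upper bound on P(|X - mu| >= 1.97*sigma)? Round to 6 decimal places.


P <= 1/k^2
k^2 = 1.97^2 = 3.8809
1/k^2 = 1 / 3.8809 ≈ 0.25767219

0.257672


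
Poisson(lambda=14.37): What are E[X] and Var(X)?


E[X] = Var(X) = lambda = 14.37

14.37, 14.37


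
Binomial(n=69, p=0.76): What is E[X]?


E[X] = n*p = 69 * 0.76 = 52.44

52.44


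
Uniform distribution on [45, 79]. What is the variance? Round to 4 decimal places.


Var = (b-a)^2 / 12
(b-a)^2 = (79 - 45)^2 = 1156
Var = 1156/12 ≈ 96.333333

96.3333


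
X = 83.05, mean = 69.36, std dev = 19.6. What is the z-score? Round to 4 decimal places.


z = (X - mu) / sigma
X - mu = 83.05 - 69.36 = 13.69
z = 13.69 / 19.6 = 1369/1960 ≈ 0.698469

0.6985


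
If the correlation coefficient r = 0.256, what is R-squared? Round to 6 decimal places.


R^2 = r^2 = (0.256)^2 = 0.065536

0.065536


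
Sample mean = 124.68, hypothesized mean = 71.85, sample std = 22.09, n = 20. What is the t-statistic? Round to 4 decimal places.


t = (xbar - mu0) / (s/sqrt(n))
xbar - mu0 = 124.68 - 71.85 = 52.83
sqrt(20) ≈ 4.47213595
s/sqrt(n) = 22.09 / 4.47213595 ≈ 4.93947416
t = 52.83 / 4.93947416 ≈ 10.695470

10.6955


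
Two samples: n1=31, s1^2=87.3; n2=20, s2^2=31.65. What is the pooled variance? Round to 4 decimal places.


sp^2 = ((n1-1)*s1^2 + (n2-1)*s2^2)/(n1+n2-2)
(n1-1)*s1^2 = 30 * 87.3 = 2619
(n2-1)*s2^2 = 19 * 31.65 = 601.35
numerator = 2619 + 601.35 = 3220.35
n1+n2-2 = 49
sp^2 = 3220.35 / 49 = 9201/140 ≈ 65.721429

65.7214


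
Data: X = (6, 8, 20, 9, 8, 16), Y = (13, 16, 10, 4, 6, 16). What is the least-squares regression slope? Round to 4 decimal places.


b = sum((xi-xbar)(yi-ybar)) / sum((xi-xbar)^2)
n = 6, xbar = 67/6 ≈ 11.166667, ybar = 65/6 ≈ 10.833333
Sxy = sum((xi-xbar)(yi-ybar)) = 121/6 ≈ 20.166667
Sxx = sum((xi-xbar)^2) = 917/6 ≈ 152.833333
b = Sxy / Sxx = 121/917 ≈ 0.131952

0.1320


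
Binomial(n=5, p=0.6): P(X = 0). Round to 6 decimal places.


P = C(n,k) * p^k * (1-p)^(n-k)
C(5,0) = 1
p^k = 0.6^0 = 1
(1-p)^(n-k) = 0.4^5 = 0.01024
P = 1 * 1 * 0.01024 = 0.01024

0.010240


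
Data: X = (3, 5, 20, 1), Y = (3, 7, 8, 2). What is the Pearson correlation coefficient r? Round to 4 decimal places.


r = sum((xi-xbar)(yi-ybar)) / sqrt(sum((xi-xbar)^2) * sum((yi-ybar)^2))
n = 4, xbar = 29/4 = 7.25, ybar = 20/4 = 5
Sxy = sum((xi-xbar)(yi-ybar)) = 61
Sxx = sum((xi-xbar)^2) = 224.75
Syy = sum((yi-ybar)^2) = 26
sqrt(Sxx*Syy) ≈ 76.442789
r = Sxy / sqrt(Sxx*Syy) = 61 / 76.442789 ≈ 0.797982

0.7980


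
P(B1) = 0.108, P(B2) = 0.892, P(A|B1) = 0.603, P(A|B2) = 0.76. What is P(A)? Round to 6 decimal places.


P(A) = P(A|B1)*P(B1) + P(A|B2)*P(B2)
P(A|B1)*P(B1) = 0.603 * 0.108 = 0.065124
P(A|B2)*P(B2) = 0.76 * 0.892 = 0.67792
P(A) = 0.065124 + 0.67792 = 0.743044

0.743044


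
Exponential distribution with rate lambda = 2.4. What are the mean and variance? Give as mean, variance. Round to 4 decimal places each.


mean = 1/lam, var = 1/lam^2
mean = 1 / 2.4 = 5/12 ≈ 0.416667
lam^2 = 2.4^2 = 5.76
var = 1 / 5.76 = 25/144 ≈ 0.173611

0.4167, 0.1736


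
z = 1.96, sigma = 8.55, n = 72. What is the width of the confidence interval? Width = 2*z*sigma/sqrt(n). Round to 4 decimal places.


width = 2*z*sigma/sqrt(n)
2*z*sigma = 2 * 1.96 * 8.55 = 33.516
sqrt(72) ≈ 8.485281
width = 33.516 / 8.485281 ≈ 3.949898

3.9499


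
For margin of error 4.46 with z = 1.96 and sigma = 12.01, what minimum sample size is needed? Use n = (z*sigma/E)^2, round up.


z*sigma/E = 1.96 * 12.01 / 4.46 ≈ 5.277937
(z*sigma/E)^2 ≈ 27.856621
round up: n = 28

28


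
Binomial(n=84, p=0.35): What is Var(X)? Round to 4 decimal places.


Var = n*p*(1-p) = 84 * 0.35 * 0.65 = 19.11

19.1100


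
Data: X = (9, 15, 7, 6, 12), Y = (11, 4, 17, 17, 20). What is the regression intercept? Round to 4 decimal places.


a = ybar - b*xbar, where b = sum((xi-xbar)(yi-ybar)) / sum((xi-xbar)^2)
n = 5, xbar = 49/5 = 9.8, ybar = 69/5 = 13.8
Sxy = sum((xi-xbar)(yi-ybar)) = -56.2
Sxx = sum((xi-xbar)^2) = 54.8
b = Sxy / Sxx = -281/274 ≈ -1.025547
a = 13.8 - (-1.025547) * 9.8 = 6535/274 ≈ 23.850365

23.8504


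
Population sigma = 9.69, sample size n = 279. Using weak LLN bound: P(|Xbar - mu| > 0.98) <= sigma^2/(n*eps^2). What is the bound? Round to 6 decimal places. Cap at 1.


bound = min(1, sigma^2/(n*eps^2))
sigma^2 = 9.69^2 = 93.8961
n*eps^2 = 279 * 0.98^2 = 279 * 0.9604 = 267.9516
sigma^2/(n*eps^2) = 93.8961 / 267.9516 ≈ 0.35042187

0.350422


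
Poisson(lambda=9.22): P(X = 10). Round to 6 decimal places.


P = e^(-lam) * lam^k / k!
e^(-9.22) ≈ 0.00009903869
lam^k = 9.22^10 ≈ 4439245984.619425
k! = 10! = 3628800
P = 0.00009903869 * 4439245984.619425 / 3628800 ≈ 0.121158

0.121158


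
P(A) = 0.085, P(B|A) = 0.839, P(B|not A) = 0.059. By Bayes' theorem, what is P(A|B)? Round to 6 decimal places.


P(A|B) = P(B|A)*P(A) / P(B), P(B) = P(B|A)*P(A) + P(B|not A)*P(not A)
P(B|A)*P(A) = 0.839 * 0.085 = 0.071315
P(B|not A)*P(not A) = 0.059 * 0.915 = 0.053985
P(B) = 0.071315 + 0.053985 = 0.1253
P(A|B) = 0.071315 / 0.1253 ≈ 0.56915403

0.569154


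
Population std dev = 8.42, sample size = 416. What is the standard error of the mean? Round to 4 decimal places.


SE = sigma / sqrt(n)
sqrt(416) ≈ 20.396078
SE = 8.42 / 20.396078 ≈ 0.412824

0.4128


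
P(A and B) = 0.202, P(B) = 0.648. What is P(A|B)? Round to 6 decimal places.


P(A|B) = P(A and B) / P(B) = 0.202 / 0.648 = 101/324 ≈ 0.31172840

0.311728


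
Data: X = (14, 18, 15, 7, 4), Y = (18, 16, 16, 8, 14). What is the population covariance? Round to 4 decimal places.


Cov = (1/n)*sum((xi-xbar)(yi-ybar))
n = 5, xbar = 58/5 = 11.6, ybar = 72/5 = 14.4
sum((xi-xbar)(yi-ybar)) = 56.8
Cov = 56.8 / 5 = 11.36

11.3600


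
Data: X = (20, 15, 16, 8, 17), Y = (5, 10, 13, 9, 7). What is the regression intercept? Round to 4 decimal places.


a = ybar - b*xbar, where b = sum((xi-xbar)(yi-ybar)) / sum((xi-xbar)^2)
n = 5, xbar = 76/5 = 15.2, ybar = 44/5 = 8.8
Sxy = sum((xi-xbar)(yi-ybar)) = -19.8
Sxx = sum((xi-xbar)^2) = 78.8
b = Sxy / Sxx = -99/394 ≈ -0.251269
a = 8.8 - (-0.251269) * 15.2 = 2486/197 ≈ 12.619289

12.6193


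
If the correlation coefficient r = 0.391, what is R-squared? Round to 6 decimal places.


R^2 = r^2 = (0.391)^2 = 0.152881

0.152881


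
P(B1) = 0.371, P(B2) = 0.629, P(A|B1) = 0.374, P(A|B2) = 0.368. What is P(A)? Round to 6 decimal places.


P(A) = P(A|B1)*P(B1) + P(A|B2)*P(B2)
P(A|B1)*P(B1) = 0.374 * 0.371 = 0.138754
P(A|B2)*P(B2) = 0.368 * 0.629 = 0.231472
P(A) = 0.138754 + 0.231472 = 0.370226

0.370226


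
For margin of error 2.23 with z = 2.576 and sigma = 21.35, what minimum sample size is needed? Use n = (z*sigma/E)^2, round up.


z*sigma/E = 2.576 * 21.35 / 2.23 = 137494/5575 ≈ 24.662601
(z*sigma/E)^2 ≈ 608.243883
round up: n = 609

609


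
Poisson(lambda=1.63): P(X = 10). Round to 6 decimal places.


P = e^(-lam) * lam^k / k!
e^(-1.63) ≈ 0.1959296
lam^k = 1.63^10 ≈ 132.396360
k! = 10! = 3628800
P = 0.1959296 * 132.396360 / 3628800 ≈ 0.000007

0.000007


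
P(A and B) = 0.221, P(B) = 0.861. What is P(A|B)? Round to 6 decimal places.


P(A|B) = P(A and B) / P(B) = 0.221 / 0.861 = 221/861 ≈ 0.25667828

0.256678


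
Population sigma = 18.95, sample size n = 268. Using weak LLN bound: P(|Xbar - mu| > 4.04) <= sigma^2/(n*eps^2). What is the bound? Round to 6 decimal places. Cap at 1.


bound = min(1, sigma^2/(n*eps^2))
sigma^2 = 18.95^2 = 359.1025
n*eps^2 = 268 * 4.04^2 = 268 * 16.3216 = 4374.1888
sigma^2/(n*eps^2) = 359.1025 / 4374.1888 ≈ 0.08209579

0.082096


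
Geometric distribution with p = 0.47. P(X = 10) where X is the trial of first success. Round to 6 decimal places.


P = (1-p)^(k-1) * p
(1-p)^(k-1) = 0.53^9 ≈ 0.003299764
P = 0.003299764 * 0.47 ≈ 0.001550889

0.001551


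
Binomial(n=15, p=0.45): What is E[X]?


E[X] = n*p = 15 * 0.45 = 6.75

6.75


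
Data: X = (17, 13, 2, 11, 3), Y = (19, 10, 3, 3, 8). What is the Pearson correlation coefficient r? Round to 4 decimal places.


r = sum((xi-xbar)(yi-ybar)) / sqrt(sum((xi-xbar)^2) * sum((yi-ybar)^2))
n = 5, xbar = 46/5 = 9.2, ybar = 43/5 = 8.6
Sxy = sum((xi-xbar)(yi-ybar)) = 120.4
Sxx = sum((xi-xbar)^2) = 168.8
Syy = sum((yi-ybar)^2) = 173.2
sqrt(Sxx*Syy) ≈ 170.985847
r = Sxy / sqrt(Sxx*Syy) = 120.4 / 170.985847 ≈ 0.704152

0.7042


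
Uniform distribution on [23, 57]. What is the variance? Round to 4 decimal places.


Var = (b-a)^2 / 12
(b-a)^2 = (57 - 23)^2 = 1156
Var = 1156/12 ≈ 96.333333

96.3333


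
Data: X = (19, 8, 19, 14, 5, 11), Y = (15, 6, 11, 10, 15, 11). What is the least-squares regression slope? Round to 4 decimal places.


b = sum((xi-xbar)(yi-ybar)) / sum((xi-xbar)^2)
n = 6, xbar = 76/6 = 38/3 ≈ 12.666667, ybar = 68/6 = 34/3 ≈ 11.333333
Sxy = sum((xi-xbar)(yi-ybar)) = 50/3 ≈ 16.666667
Sxx = sum((xi-xbar)^2) = 496/3 ≈ 165.333333
b = Sxy / Sxx = 25/248 ≈ 0.100806

0.1008


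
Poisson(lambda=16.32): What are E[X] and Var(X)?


E[X] = Var(X) = lambda = 16.32

16.32, 16.32


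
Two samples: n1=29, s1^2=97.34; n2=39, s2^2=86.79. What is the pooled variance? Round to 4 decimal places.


sp^2 = ((n1-1)*s1^2 + (n2-1)*s2^2)/(n1+n2-2)
(n1-1)*s1^2 = 28 * 97.34 = 2725.52
(n2-1)*s2^2 = 38 * 86.79 = 3298.02
numerator = 2725.52 + 3298.02 = 6023.54
n1+n2-2 = 66
sp^2 = 6023.54 / 66 = 301177/3300 ≈ 91.265758

91.2658


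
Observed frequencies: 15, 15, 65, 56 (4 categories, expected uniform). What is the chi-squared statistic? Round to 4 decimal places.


chi2 = sum((O-E)^2/E), E = total/4
total = 151, E = 151/4 = 37.75
(15 - 37.75)^2 / 37.75 = 517.5625 / 37.75 = 8281/604 ≈ 13.710265
(15 - 37.75)^2 / 37.75 = 517.5625 / 37.75 = 8281/604 ≈ 13.710265
(65 - 37.75)^2 / 37.75 = 742.5625 / 37.75 = 11881/604 ≈ 19.670530
(56 - 37.75)^2 / 37.75 = 333.0625 / 37.75 = 5329/604 ≈ 8.822848
chi2 = 8443/151 ≈ 55.913907

55.9139


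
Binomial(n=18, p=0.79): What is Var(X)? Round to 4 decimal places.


Var = n*p*(1-p) = 18 * 0.79 * 0.21 = 2.9862

2.9862


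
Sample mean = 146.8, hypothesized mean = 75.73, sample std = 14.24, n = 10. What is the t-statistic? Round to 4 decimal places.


t = (xbar - mu0) / (s/sqrt(n))
xbar - mu0 = 146.8 - 75.73 = 71.07
sqrt(10) ≈ 3.16227766
s/sqrt(n) = 14.24 / 3.16227766 ≈ 4.50308339
t = 71.07 / 4.50308339 ≈ 15.782519

15.7825


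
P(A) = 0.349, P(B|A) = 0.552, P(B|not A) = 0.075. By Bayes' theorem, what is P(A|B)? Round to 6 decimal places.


P(A|B) = P(B|A)*P(A) / P(B), P(B) = P(B|A)*P(A) + P(B|not A)*P(not A)
P(B|A)*P(A) = 0.552 * 0.349 = 0.192648
P(B|not A)*P(not A) = 0.075 * 0.651 = 0.048825
P(B) = 0.192648 + 0.048825 = 0.241473
P(A|B) = 0.192648 / 0.241473 ≈ 0.79780348

0.797803


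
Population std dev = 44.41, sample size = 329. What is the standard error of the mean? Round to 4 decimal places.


SE = sigma / sqrt(n)
sqrt(329) ≈ 18.138357
SE = 44.41 / 18.138357 ≈ 2.448403

2.4484


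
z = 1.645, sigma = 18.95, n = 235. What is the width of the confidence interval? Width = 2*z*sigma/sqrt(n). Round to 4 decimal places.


width = 2*z*sigma/sqrt(n)
2*z*sigma = 2 * 1.645 * 18.95 = 62.3455
sqrt(235) ≈ 15.329710
width = 62.3455 / 15.329710 ≈ 4.066972

4.0670


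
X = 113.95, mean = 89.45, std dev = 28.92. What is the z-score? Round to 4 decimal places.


z = (X - mu) / sigma
X - mu = 113.95 - 89.45 = 24.5
z = 24.5 / 28.92 = 1225/1446 ≈ 0.847165

0.8472


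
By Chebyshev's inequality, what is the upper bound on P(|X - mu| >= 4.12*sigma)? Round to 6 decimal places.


P <= 1/k^2
k^2 = 4.12^2 = 16.9744
1/k^2 = 1 / 16.9744 ≈ 0.05891224

0.058912


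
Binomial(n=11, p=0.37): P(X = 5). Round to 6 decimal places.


P = C(n,k) * p^k * (1-p)^(n-k)
C(11,5) = 462
p^k = 0.37^5 ≈ 0.006934396
(1-p)^(n-k) = 0.63^6 ≈ 0.06252350
P = 462 * 0.006934396 * 0.06252350 ≈ 0.200306

0.200306


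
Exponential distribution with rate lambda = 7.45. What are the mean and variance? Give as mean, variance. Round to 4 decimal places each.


mean = 1/lam, var = 1/lam^2
mean = 1 / 7.45 = 20/149 ≈ 0.134228
lam^2 = 7.45^2 = 55.5025
var = 1 / 55.5025 ≈ 0.018017

0.1342, 0.0180


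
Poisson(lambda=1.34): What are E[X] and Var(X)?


E[X] = Var(X) = lambda = 1.34

1.34, 1.34


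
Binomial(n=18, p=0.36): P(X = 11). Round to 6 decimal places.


P = C(n,k) * p^k * (1-p)^(n-k)
C(18,11) = 31824
p^k = 0.36^11 ≈ 0.00001316217
(1-p)^(n-k) = 0.64^7 ≈ 0.04398047
P = 31824 * 0.00001316217 * 0.04398047 ≈ 0.018422

0.018422


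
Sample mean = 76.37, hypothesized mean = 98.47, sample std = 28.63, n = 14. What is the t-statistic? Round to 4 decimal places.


t = (xbar - mu0) / (s/sqrt(n))
xbar - mu0 = 76.37 - 98.47 = -22.1
sqrt(14) ≈ 3.74165739
s/sqrt(n) = 28.63 / 3.74165739 ≈ 7.65168936
t = -22.1 / 7.65168936 ≈ -2.888251

-2.8883


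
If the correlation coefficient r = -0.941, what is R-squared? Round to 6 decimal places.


R^2 = r^2 = (-0.941)^2 = 0.885481

0.885481


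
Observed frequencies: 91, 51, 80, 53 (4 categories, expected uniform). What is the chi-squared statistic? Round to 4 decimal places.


chi2 = sum((O-E)^2/E), E = total/4
total = 275, E = 275/4 = 68.75
(91 - 68.75)^2 / 68.75 = 495.0625 / 68.75 = 7921/1100 ≈ 7.200909
(51 - 68.75)^2 / 68.75 = 315.0625 / 68.75 = 5041/1100 ≈ 4.582727
(80 - 68.75)^2 / 68.75 = 126.5625 / 68.75 = 81/44 ≈ 1.840909
(53 - 68.75)^2 / 68.75 = 248.0625 / 68.75 = 3969/1100 ≈ 3.608182
chi2 = 4739/275 ≈ 17.232727

17.2327


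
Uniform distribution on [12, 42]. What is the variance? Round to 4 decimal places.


Var = (b-a)^2 / 12
(b-a)^2 = (42 - 12)^2 = 900
Var = 900/12 = 75

75.0000


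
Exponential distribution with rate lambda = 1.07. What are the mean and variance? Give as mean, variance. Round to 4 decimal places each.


mean = 1/lam, var = 1/lam^2
mean = 1 / 1.07 = 100/107 ≈ 0.934579
lam^2 = 1.07^2 = 1.1449
var = 1 / 1.1449 ≈ 0.873439

0.9346, 0.8734


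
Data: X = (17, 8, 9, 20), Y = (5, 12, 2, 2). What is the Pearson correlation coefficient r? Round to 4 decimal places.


r = sum((xi-xbar)(yi-ybar)) / sqrt(sum((xi-xbar)^2) * sum((yi-ybar)^2))
n = 4, xbar = 54/4 = 13.5, ybar = 21/4 = 5.25
Sxy = sum((xi-xbar)(yi-ybar)) = -44.5
Sxx = sum((xi-xbar)^2) = 105
Syy = sum((yi-ybar)^2) = 66.75
sqrt(Sxx*Syy) ≈ 83.718278
r = Sxy / sqrt(Sxx*Syy) = -44.5 / 83.718278 ≈ -0.531545

-0.5315


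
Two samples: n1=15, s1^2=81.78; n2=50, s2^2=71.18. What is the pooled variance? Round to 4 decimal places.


sp^2 = ((n1-1)*s1^2 + (n2-1)*s2^2)/(n1+n2-2)
(n1-1)*s1^2 = 14 * 81.78 = 1144.92
(n2-1)*s2^2 = 49 * 71.18 = 3487.82
numerator = 1144.92 + 3487.82 = 4632.74
n1+n2-2 = 63
sp^2 = 4632.74 / 63 = 33091/450 ≈ 73.535556

73.5356


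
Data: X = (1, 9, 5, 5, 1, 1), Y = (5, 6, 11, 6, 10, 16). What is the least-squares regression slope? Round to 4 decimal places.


b = sum((xi-xbar)(yi-ybar)) / sum((xi-xbar)^2)
n = 6, xbar = 22/6 = 11/3 ≈ 3.666667, ybar = 54/6 = 9
Sxy = sum((xi-xbar)(yi-ybar)) = -28
Sxx = sum((xi-xbar)^2) = 160/3 ≈ 53.333333
b = Sxy / Sxx = -0.525

-0.5250


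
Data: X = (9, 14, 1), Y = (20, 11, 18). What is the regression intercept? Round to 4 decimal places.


a = ybar - b*xbar, where b = sum((xi-xbar)(yi-ybar)) / sum((xi-xbar)^2)
n = 3, xbar = 24/3 = 8, ybar = 49/3 ≈ 16.333333
Sxy = sum((xi-xbar)(yi-ybar)) = -40
Sxx = sum((xi-xbar)^2) = 86
b = Sxy / Sxx = -20/43 ≈ -0.465116
a = 16.333333 - (-0.465116) * 8 = 2587/129 ≈ 20.054264

20.0543


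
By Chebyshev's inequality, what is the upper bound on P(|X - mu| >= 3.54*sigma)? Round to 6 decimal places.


P <= 1/k^2
k^2 = 3.54^2 = 12.5316
1/k^2 = 1 / 12.5316 ≈ 0.07979827

0.079798


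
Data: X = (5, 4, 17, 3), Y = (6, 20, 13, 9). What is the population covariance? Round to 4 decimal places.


Cov = (1/n)*sum((xi-xbar)(yi-ybar))
n = 4, xbar = 29/4 = 7.25, ybar = 48/4 = 12
sum((xi-xbar)(yi-ybar)) = 10
Cov = 10 / 4 = 2.5

2.5000


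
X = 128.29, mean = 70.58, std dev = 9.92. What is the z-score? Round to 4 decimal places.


z = (X - mu) / sigma
X - mu = 128.29 - 70.58 = 57.71
z = 57.71 / 9.92 = 5771/992 ≈ 5.817540

5.8175


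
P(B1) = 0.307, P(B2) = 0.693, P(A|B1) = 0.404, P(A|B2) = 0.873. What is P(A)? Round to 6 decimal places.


P(A) = P(A|B1)*P(B1) + P(A|B2)*P(B2)
P(A|B1)*P(B1) = 0.404 * 0.307 = 0.124028
P(A|B2)*P(B2) = 0.873 * 0.693 = 0.604989
P(A) = 0.124028 + 0.604989 = 0.729017

0.729017


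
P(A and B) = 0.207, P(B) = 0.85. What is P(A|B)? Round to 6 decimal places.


P(A|B) = P(A and B) / P(B) = 0.207 / 0.85 = 207/850 ≈ 0.24352941

0.243529


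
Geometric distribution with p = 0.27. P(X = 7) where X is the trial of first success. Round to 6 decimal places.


P = (1-p)^(k-1) * p
(1-p)^(k-1) = 0.73^6 ≈ 0.1513342
P = 0.1513342 * 0.27 ≈ 0.04086024

0.040860


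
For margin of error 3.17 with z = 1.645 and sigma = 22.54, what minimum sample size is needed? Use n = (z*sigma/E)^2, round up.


z*sigma/E = 1.645 * 22.54 / 3.17 ≈ 11.696625
(z*sigma/E)^2 ≈ 136.811027
round up: n = 137

137


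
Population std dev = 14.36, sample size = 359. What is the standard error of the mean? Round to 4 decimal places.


SE = sigma / sqrt(n)
sqrt(359) ≈ 18.947295
SE = 14.36 / 18.947295 ≈ 0.757892

0.7579


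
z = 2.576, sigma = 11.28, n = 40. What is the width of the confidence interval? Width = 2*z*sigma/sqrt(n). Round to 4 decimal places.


width = 2*z*sigma/sqrt(n)
2*z*sigma = 2 * 2.576 * 11.28 = 58.11456
sqrt(40) ≈ 6.324555
width = 58.11456 / 6.324555 ≈ 9.188719

9.1887


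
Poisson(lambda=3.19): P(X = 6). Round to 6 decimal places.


P = e^(-lam) * lam^k / k!
e^(-3.19) ≈ 0.04117187
lam^k = 3.19^6 ≈ 1053.765797
k! = 6! = 720
P = 0.04117187 * 1053.765797 / 720 ≈ 0.060258

0.060258


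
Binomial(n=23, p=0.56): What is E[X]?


E[X] = n*p = 23 * 0.56 = 12.88

12.88


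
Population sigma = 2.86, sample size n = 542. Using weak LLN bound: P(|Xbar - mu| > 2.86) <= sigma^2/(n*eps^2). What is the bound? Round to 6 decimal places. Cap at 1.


bound = min(1, sigma^2/(n*eps^2))
sigma^2 = 2.86^2 = 8.1796
n*eps^2 = 542 * 2.86^2 = 542 * 8.1796 = 4433.3432
sigma^2/(n*eps^2) = 8.1796 / 4433.3432 = 1/542 ≈ 0.00184502

0.001845


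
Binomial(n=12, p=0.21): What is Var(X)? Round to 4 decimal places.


Var = n*p*(1-p) = 12 * 0.21 * 0.79 = 1.9908

1.9908


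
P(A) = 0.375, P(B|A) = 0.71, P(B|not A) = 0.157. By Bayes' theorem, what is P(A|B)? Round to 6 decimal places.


P(A|B) = P(B|A)*P(A) / P(B), P(B) = P(B|A)*P(A) + P(B|not A)*P(not A)
P(B|A)*P(A) = 0.71 * 0.375 = 0.26625
P(B|not A)*P(not A) = 0.157 * 0.625 = 0.098125
P(B) = 0.26625 + 0.098125 = 0.364375
P(A|B) = 0.26625 / 0.364375 = 426/583 ≈ 0.73070326

0.730703


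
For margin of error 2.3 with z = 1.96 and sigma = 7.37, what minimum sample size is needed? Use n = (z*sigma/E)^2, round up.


z*sigma/E = 1.96 * 7.37 / 2.3 = 36113/5750 ≈ 6.280522
(z*sigma/E)^2 ≈ 39.444953
round up: n = 40

40


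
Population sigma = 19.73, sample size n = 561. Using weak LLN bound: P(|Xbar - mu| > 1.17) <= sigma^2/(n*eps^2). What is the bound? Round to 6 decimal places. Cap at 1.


bound = min(1, sigma^2/(n*eps^2))
sigma^2 = 19.73^2 = 389.2729
n*eps^2 = 561 * 1.17^2 = 561 * 1.3689 = 767.9529
sigma^2/(n*eps^2) = 389.2729 / 767.9529 ≈ 0.50689684

0.506897


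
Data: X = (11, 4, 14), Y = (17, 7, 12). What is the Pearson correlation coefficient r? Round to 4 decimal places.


r = sum((xi-xbar)(yi-ybar)) / sqrt(sum((xi-xbar)^2) * sum((yi-ybar)^2))
n = 3, xbar = 29/3 ≈ 9.666667, ybar = 36/3 = 12
Sxy = sum((xi-xbar)(yi-ybar)) = 35
Sxx = sum((xi-xbar)^2) = 158/3 ≈ 52.666667
Syy = sum((yi-ybar)^2) = 50
sqrt(Sxx*Syy) ≈ 51.316014
r = Sxy / sqrt(Sxx*Syy) = 35 / 51.316014 ≈ 0.682048

0.6820


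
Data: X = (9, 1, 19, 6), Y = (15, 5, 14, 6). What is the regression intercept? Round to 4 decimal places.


a = ybar - b*xbar, where b = sum((xi-xbar)(yi-ybar)) / sum((xi-xbar)^2)
n = 4, xbar = 35/4 = 8.75, ybar = 40/4 = 10
Sxy = sum((xi-xbar)(yi-ybar)) = 92
Sxx = sum((xi-xbar)^2) = 172.75
b = Sxy / Sxx = 368/691 ≈ 0.532562
a = 10 - 0.532562 * 8.75 = 3690/691 ≈ 5.340087

5.3401


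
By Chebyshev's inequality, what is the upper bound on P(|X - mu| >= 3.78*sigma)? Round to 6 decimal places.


P <= 1/k^2
k^2 = 3.78^2 = 14.2884
1/k^2 = 1 / 14.2884 ≈ 0.06998684

0.069987


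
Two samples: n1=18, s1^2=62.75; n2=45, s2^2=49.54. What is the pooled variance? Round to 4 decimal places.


sp^2 = ((n1-1)*s1^2 + (n2-1)*s2^2)/(n1+n2-2)
(n1-1)*s1^2 = 17 * 62.75 = 1066.75
(n2-1)*s2^2 = 44 * 49.54 = 2179.76
numerator = 1066.75 + 2179.76 = 3246.51
n1+n2-2 = 61
sp^2 = 3246.51 / 61 = 324651/6100 ≈ 53.221475

53.2215


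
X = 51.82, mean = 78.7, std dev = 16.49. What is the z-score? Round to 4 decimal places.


z = (X - mu) / sigma
X - mu = 51.82 - 78.7 = -26.88
z = -26.88 / 16.49 = -2688/1649 ≈ -1.630079

-1.6301


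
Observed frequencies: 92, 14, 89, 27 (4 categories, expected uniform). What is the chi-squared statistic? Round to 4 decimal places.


chi2 = sum((O-E)^2/E), E = total/4
total = 222, E = 222/4 = 55.5
(92 - 55.5)^2 / 55.5 = 1332.25 / 55.5 = 5329/222 ≈ 24.004505
(14 - 55.5)^2 / 55.5 = 1722.25 / 55.5 = 6889/222 ≈ 31.031532
(89 - 55.5)^2 / 55.5 = 1122.25 / 55.5 = 4489/222 ≈ 20.220721
(27 - 55.5)^2 / 55.5 = 812.25 / 55.5 = 1083/74 ≈ 14.635135
chi2 = 3326/37 ≈ 89.891892

89.8919


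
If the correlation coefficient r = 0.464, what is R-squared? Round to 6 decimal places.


R^2 = r^2 = (0.464)^2 = 0.215296

0.215296


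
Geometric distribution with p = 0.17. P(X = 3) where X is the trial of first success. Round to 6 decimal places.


P = (1-p)^(k-1) * p
(1-p)^(k-1) = 0.83^2 = 0.6889
P = 0.6889 * 0.17 = 0.117113

0.117113


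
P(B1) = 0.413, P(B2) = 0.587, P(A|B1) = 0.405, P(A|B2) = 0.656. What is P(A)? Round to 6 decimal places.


P(A) = P(A|B1)*P(B1) + P(A|B2)*P(B2)
P(A|B1)*P(B1) = 0.405 * 0.413 = 0.167265
P(A|B2)*P(B2) = 0.656 * 0.587 = 0.385072
P(A) = 0.167265 + 0.385072 = 0.552337

0.552337


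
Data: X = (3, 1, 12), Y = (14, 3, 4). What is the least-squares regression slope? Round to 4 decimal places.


b = sum((xi-xbar)(yi-ybar)) / sum((xi-xbar)^2)
n = 3, xbar = 16/3 ≈ 5.333333, ybar = 21/3 = 7
Sxy = sum((xi-xbar)(yi-ybar)) = -19
Sxx = sum((xi-xbar)^2) = 206/3 ≈ 68.666667
b = Sxy / Sxx = -57/206 ≈ -0.276699

-0.2767


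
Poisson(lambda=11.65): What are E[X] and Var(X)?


E[X] = Var(X) = lambda = 11.65

11.65, 11.65


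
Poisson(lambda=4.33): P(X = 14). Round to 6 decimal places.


P = e^(-lam) * lam^k / k!
e^(-4.33) ≈ 0.01316755
lam^k = 4.33^14 ≈ 814386468.401206
k! = 14! = 87178291200
P = 0.01316755 * 814386468.401206 / 87178291200 ≈ 0.000123

0.000123


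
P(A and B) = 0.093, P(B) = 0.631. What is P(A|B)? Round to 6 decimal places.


P(A|B) = P(A and B) / P(B) = 0.093 / 0.631 = 93/631 ≈ 0.14738510

0.147385


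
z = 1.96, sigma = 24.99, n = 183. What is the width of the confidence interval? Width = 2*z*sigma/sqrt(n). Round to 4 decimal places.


width = 2*z*sigma/sqrt(n)
2*z*sigma = 2 * 1.96 * 24.99 = 97.9608
sqrt(183) ≈ 13.527749
width = 97.9608 / 13.527749 ≈ 7.241471

7.2415


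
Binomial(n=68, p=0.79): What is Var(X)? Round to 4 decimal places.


Var = n*p*(1-p) = 68 * 0.79 * 0.21 = 11.2812

11.2812


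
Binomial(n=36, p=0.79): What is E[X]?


E[X] = n*p = 36 * 0.79 = 28.44

28.44


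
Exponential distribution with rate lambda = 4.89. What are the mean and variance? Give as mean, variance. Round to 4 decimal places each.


mean = 1/lam, var = 1/lam^2
mean = 1 / 4.89 = 100/489 ≈ 0.204499
lam^2 = 4.89^2 = 23.9121
var = 1 / 23.9121 ≈ 0.041820

0.2045, 0.0418


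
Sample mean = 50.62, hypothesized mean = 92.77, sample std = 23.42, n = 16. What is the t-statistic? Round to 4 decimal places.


t = (xbar - mu0) / (s/sqrt(n))
xbar - mu0 = 50.62 - 92.77 = -42.15
sqrt(16) = 4
s/sqrt(n) = 23.42 / 4 = 5.855
t = -42.15 / 5.855 = -8430/1171 ≈ -7.198975

-7.1990


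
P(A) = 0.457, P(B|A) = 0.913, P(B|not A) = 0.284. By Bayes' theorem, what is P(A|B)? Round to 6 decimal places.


P(A|B) = P(B|A)*P(A) / P(B), P(B) = P(B|A)*P(A) + P(B|not A)*P(not A)
P(B|A)*P(A) = 0.913 * 0.457 = 0.417241
P(B|not A)*P(not A) = 0.284 * 0.543 = 0.154212
P(B) = 0.417241 + 0.154212 = 0.571453
P(A|B) = 0.417241 / 0.571453 ≈ 0.73014054

0.730141


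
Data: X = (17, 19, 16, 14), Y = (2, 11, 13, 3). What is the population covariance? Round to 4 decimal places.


Cov = (1/n)*sum((xi-xbar)(yi-ybar))
n = 4, xbar = 66/4 = 16.5, ybar = 29/4 = 7.25
sum((xi-xbar)(yi-ybar)) = 14.5
Cov = 14.5 / 4 = 3.625

3.6250


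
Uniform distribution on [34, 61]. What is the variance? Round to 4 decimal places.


Var = (b-a)^2 / 12
(b-a)^2 = (61 - 34)^2 = 729
Var = 729/12 = 60.75

60.7500


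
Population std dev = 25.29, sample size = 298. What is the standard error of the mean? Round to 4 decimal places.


SE = sigma / sqrt(n)
sqrt(298) ≈ 17.262677
SE = 25.29 / 17.262677 ≈ 1.465010

1.4650


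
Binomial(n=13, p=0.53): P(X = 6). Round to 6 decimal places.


P = C(n,k) * p^k * (1-p)^(n-k)
C(13,6) = 1716
p^k = 0.53^6 ≈ 0.02216436
(1-p)^(n-k) = 0.47^7 ≈ 0.005066231
P = 1716 * 0.02216436 * 0.005066231 ≈ 0.192689

0.192689


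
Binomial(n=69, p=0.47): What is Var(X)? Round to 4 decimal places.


Var = n*p*(1-p) = 69 * 0.47 * 0.53 = 17.1879

17.1879


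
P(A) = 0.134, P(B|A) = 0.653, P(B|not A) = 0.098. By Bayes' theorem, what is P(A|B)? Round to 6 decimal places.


P(A|B) = P(B|A)*P(A) / P(B), P(B) = P(B|A)*P(A) + P(B|not A)*P(not A)
P(B|A)*P(A) = 0.653 * 0.134 = 0.087502
P(B|not A)*P(not A) = 0.098 * 0.866 = 0.084868
P(B) = 0.087502 + 0.084868 = 0.17237
P(A|B) = 0.087502 / 0.17237 ≈ 0.50764054

0.507641


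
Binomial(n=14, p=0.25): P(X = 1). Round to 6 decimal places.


P = C(n,k) * p^k * (1-p)^(n-k)
C(14,1) = 14
p^k = 0.25^1 = 0.25
(1-p)^(n-k) = 0.75^13 ≈ 0.02375726
P = 14 * 0.25 * 0.02375726 ≈ 0.083150

0.083150


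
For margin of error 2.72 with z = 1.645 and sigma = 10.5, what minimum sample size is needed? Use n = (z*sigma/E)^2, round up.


z*sigma/E = 1.645 * 10.5 / 2.72 = 6909/1088 ≈ 6.350184
(z*sigma/E)^2 ≈ 40.324835
round up: n = 41

41


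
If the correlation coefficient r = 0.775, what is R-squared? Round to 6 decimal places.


R^2 = r^2 = (0.775)^2 = 0.600625

0.600625


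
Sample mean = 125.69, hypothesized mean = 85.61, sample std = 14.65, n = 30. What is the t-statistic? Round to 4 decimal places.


t = (xbar - mu0) / (s/sqrt(n))
xbar - mu0 = 125.69 - 85.61 = 40.08
sqrt(30) ≈ 5.47722558
s/sqrt(n) = 14.65 / 5.47722558 ≈ 2.67471182
t = 40.08 / 2.67471182 ≈ 14.984792

14.9848


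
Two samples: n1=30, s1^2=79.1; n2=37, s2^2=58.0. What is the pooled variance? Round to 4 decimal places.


sp^2 = ((n1-1)*s1^2 + (n2-1)*s2^2)/(n1+n2-2)
(n1-1)*s1^2 = 29 * 79.1 = 2293.9
(n2-1)*s2^2 = 36 * 58.0 = 2088
numerator = 2293.9 + 2088 = 4381.9
n1+n2-2 = 65
sp^2 = 4381.9 / 65 = 43819/650 ≈ 67.413846

67.4138


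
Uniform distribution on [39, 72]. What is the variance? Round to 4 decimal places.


Var = (b-a)^2 / 12
(b-a)^2 = (72 - 39)^2 = 1089
Var = 1089/12 = 90.75

90.7500


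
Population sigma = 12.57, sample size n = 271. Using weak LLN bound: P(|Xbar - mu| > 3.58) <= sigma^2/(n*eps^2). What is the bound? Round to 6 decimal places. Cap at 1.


bound = min(1, sigma^2/(n*eps^2))
sigma^2 = 12.57^2 = 158.0049
n*eps^2 = 271 * 3.58^2 = 271 * 12.8164 = 3473.2444
sigma^2/(n*eps^2) = 158.0049 / 3473.2444 ≈ 0.04549202

0.045492


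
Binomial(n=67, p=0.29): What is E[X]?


E[X] = n*p = 67 * 0.29 = 19.43

19.43


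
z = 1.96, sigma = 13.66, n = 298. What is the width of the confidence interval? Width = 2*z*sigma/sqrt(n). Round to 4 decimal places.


width = 2*z*sigma/sqrt(n)
2*z*sigma = 2 * 1.96 * 13.66 = 53.5472
sqrt(298) ≈ 17.262677
width = 53.5472 / 17.262677 ≈ 3.101906

3.1019


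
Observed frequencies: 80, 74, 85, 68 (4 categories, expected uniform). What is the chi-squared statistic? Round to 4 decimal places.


chi2 = sum((O-E)^2/E), E = total/4
total = 307, E = 307/4 = 76.75
(80 - 76.75)^2 / 76.75 = 10.5625 / 76.75 = 169/1228 ≈ 0.137622
(74 - 76.75)^2 / 76.75 = 7.5625 / 76.75 = 121/1228 ≈ 0.098534
(85 - 76.75)^2 / 76.75 = 68.0625 / 76.75 = 1089/1228 ≈ 0.886808
(68 - 76.75)^2 / 76.75 = 76.5625 / 76.75 = 1225/1228 ≈ 0.997557
chi2 = 651/307 ≈ 2.120521

2.1205


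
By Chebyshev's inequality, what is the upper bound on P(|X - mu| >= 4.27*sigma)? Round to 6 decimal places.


P <= 1/k^2
k^2 = 4.27^2 = 18.2329
1/k^2 = 1 / 18.2329 ≈ 0.05484591

0.054846


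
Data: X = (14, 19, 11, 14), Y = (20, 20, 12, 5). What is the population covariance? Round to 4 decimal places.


Cov = (1/n)*sum((xi-xbar)(yi-ybar))
n = 4, xbar = 58/4 = 14.5, ybar = 57/4 = 14.25
sum((xi-xbar)(yi-ybar)) = 35.5
Cov = 35.5 / 4 = 8.875

8.8750


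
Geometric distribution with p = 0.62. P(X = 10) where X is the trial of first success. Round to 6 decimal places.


P = (1-p)^(k-1) * p
(1-p)^(k-1) = 0.38^9 ≈ 0.0001652161
P = 0.0001652161 * 0.62 ≈ 0.0001024340

0.000102


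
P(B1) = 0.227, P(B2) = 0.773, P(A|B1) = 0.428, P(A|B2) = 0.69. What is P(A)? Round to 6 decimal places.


P(A) = P(A|B1)*P(B1) + P(A|B2)*P(B2)
P(A|B1)*P(B1) = 0.428 * 0.227 = 0.097156
P(A|B2)*P(B2) = 0.69 * 0.773 = 0.53337
P(A) = 0.097156 + 0.53337 = 0.630526

0.630526


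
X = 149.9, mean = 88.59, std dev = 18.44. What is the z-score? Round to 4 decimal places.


z = (X - mu) / sigma
X - mu = 149.9 - 88.59 = 61.31
z = 61.31 / 18.44 = 6131/1844 ≈ 3.324837

3.3248


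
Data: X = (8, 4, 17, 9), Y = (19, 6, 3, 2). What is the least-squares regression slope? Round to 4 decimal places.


b = sum((xi-xbar)(yi-ybar)) / sum((xi-xbar)^2)
n = 4, xbar = 38/4 = 9.5, ybar = 30/4 = 7.5
Sxy = sum((xi-xbar)(yi-ybar)) = -40
Sxx = sum((xi-xbar)^2) = 89
b = Sxy / Sxx = -40/89 ≈ -0.449438

-0.4494


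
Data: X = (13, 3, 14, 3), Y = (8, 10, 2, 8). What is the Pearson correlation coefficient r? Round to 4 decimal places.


r = sum((xi-xbar)(yi-ybar)) / sqrt(sum((xi-xbar)^2) * sum((yi-ybar)^2))
n = 4, xbar = 33/4 = 8.25, ybar = 28/4 = 7
Sxy = sum((xi-xbar)(yi-ybar)) = -45
Sxx = sum((xi-xbar)^2) = 110.75
Syy = sum((yi-ybar)^2) = 36
sqrt(Sxx*Syy) ≈ 63.142696
r = Sxy / sqrt(Sxx*Syy) = -45 / 63.142696 ≈ -0.712672

-0.7127
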